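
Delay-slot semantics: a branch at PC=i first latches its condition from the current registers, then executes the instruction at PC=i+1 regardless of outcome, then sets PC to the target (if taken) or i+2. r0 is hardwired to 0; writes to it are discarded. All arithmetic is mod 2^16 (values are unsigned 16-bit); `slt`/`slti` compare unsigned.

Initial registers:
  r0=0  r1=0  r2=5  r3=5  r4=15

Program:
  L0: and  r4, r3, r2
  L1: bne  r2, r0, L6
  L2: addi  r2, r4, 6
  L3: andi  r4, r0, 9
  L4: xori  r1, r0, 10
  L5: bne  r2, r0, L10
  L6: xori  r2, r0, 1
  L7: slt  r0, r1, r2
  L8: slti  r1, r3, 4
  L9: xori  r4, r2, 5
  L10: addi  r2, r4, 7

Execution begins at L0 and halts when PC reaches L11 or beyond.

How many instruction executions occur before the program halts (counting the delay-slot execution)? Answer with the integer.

  step pc=0: and  r4, r3, r2  regs=(0,0,5,5,5)
  step pc=1: bne  r2, r0, L6  cond=T  regs=(0,0,5,5,5)
  step pc=2: addi  r2, r4, 6  regs=(0,0,11,5,5)
  step pc=6: xori  r2, r0, 1  regs=(0,0,1,5,5)
  step pc=7: slt  r0, r1, r2  regs=(0,0,1,5,5)
  step pc=8: slti  r1, r3, 4  regs=(0,0,1,5,5)
  step pc=9: xori  r4, r2, 5  regs=(0,0,1,5,4)
  step pc=10: addi  r2, r4, 7  regs=(0,0,11,5,4)

8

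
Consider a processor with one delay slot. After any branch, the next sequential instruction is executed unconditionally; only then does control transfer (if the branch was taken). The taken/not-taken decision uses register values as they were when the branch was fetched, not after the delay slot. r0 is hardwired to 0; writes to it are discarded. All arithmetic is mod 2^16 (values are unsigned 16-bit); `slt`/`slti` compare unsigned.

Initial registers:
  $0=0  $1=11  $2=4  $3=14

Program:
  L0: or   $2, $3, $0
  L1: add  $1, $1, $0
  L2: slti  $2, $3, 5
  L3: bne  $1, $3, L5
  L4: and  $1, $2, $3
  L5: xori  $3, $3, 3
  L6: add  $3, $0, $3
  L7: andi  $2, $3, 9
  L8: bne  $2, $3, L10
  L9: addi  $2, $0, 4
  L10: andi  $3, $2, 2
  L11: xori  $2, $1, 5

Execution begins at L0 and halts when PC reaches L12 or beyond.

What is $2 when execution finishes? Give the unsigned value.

5

[0] or   $2, $3, $0  →  {$0:0, $1:11, $2:14, $3:14}
[1] add  $1, $1, $0  →  {$0:0, $1:11, $2:14, $3:14}
[2] slti  $2, $3, 5  →  {$0:0, $1:11, $2:0, $3:14}
[3] bne  $1, $3, L5  →  {$0:0, $1:11, $2:0, $3:14}  ⟨branch taken⟩
[4] and  $1, $2, $3  →  {$0:0, $1:0, $2:0, $3:14}
[5] xori  $3, $3, 3  →  {$0:0, $1:0, $2:0, $3:13}
[6] add  $3, $0, $3  →  {$0:0, $1:0, $2:0, $3:13}
[7] andi  $2, $3, 9  →  {$0:0, $1:0, $2:9, $3:13}
[8] bne  $2, $3, L10  →  {$0:0, $1:0, $2:9, $3:13}  ⟨branch taken⟩
[9] addi  $2, $0, 4  →  {$0:0, $1:0, $2:4, $3:13}
[10] andi  $3, $2, 2  →  {$0:0, $1:0, $2:4, $3:0}
[11] xori  $2, $1, 5  →  {$0:0, $1:0, $2:5, $3:0}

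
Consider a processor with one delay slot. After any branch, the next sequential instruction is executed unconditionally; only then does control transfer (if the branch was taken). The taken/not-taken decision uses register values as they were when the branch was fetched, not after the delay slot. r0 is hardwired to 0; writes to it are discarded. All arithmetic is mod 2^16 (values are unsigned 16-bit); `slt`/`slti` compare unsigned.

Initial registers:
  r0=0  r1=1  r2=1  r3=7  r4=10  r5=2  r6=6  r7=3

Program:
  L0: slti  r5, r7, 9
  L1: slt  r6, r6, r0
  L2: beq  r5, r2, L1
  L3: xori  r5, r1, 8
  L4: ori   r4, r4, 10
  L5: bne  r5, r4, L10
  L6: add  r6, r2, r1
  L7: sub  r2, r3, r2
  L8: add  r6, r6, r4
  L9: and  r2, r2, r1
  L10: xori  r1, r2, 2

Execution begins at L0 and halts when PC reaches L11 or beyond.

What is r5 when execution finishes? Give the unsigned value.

9

[0] slti  r5, r7, 9  →  {r0:0, r1:1, r2:1, r3:7, r4:10, r5:1, r6:6, r7:3}
[1] slt  r6, r6, r0  →  {r0:0, r1:1, r2:1, r3:7, r4:10, r5:1, r6:0, r7:3}
[2] beq  r5, r2, L1  →  {r0:0, r1:1, r2:1, r3:7, r4:10, r5:1, r6:0, r7:3}  ⟨branch taken⟩
[3] xori  r5, r1, 8  →  {r0:0, r1:1, r2:1, r3:7, r4:10, r5:9, r6:0, r7:3}
[1] slt  r6, r6, r0  →  {r0:0, r1:1, r2:1, r3:7, r4:10, r5:9, r6:0, r7:3}
[2] beq  r5, r2, L1  →  {r0:0, r1:1, r2:1, r3:7, r4:10, r5:9, r6:0, r7:3}  ⟨branch fallthrough⟩
[3] xori  r5, r1, 8  →  {r0:0, r1:1, r2:1, r3:7, r4:10, r5:9, r6:0, r7:3}
[4] ori   r4, r4, 10  →  {r0:0, r1:1, r2:1, r3:7, r4:10, r5:9, r6:0, r7:3}
[5] bne  r5, r4, L10  →  {r0:0, r1:1, r2:1, r3:7, r4:10, r5:9, r6:0, r7:3}  ⟨branch taken⟩
[6] add  r6, r2, r1  →  {r0:0, r1:1, r2:1, r3:7, r4:10, r5:9, r6:2, r7:3}
[10] xori  r1, r2, 2  →  {r0:0, r1:3, r2:1, r3:7, r4:10, r5:9, r6:2, r7:3}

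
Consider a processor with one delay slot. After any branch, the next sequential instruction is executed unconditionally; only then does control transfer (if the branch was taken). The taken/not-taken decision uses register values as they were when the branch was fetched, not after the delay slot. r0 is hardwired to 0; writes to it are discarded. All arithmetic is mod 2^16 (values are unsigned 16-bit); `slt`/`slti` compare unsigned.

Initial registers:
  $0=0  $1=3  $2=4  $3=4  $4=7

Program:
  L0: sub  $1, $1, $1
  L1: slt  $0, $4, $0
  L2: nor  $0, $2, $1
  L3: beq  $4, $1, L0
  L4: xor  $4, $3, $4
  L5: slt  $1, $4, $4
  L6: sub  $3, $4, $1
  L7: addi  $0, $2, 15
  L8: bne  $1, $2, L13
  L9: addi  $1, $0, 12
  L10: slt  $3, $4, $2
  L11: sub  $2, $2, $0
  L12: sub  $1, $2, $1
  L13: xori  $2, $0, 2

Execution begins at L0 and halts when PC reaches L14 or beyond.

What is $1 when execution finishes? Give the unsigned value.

12

[0] sub  $1, $1, $1  →  {$0:0, $1:0, $2:4, $3:4, $4:7}
[1] slt  $0, $4, $0  →  {$0:0, $1:0, $2:4, $3:4, $4:7}
[2] nor  $0, $2, $1  →  {$0:0, $1:0, $2:4, $3:4, $4:7}
[3] beq  $4, $1, L0  →  {$0:0, $1:0, $2:4, $3:4, $4:7}  ⟨branch fallthrough⟩
[4] xor  $4, $3, $4  →  {$0:0, $1:0, $2:4, $3:4, $4:3}
[5] slt  $1, $4, $4  →  {$0:0, $1:0, $2:4, $3:4, $4:3}
[6] sub  $3, $4, $1  →  {$0:0, $1:0, $2:4, $3:3, $4:3}
[7] addi  $0, $2, 15  →  {$0:0, $1:0, $2:4, $3:3, $4:3}
[8] bne  $1, $2, L13  →  {$0:0, $1:0, $2:4, $3:3, $4:3}  ⟨branch taken⟩
[9] addi  $1, $0, 12  →  {$0:0, $1:12, $2:4, $3:3, $4:3}
[13] xori  $2, $0, 2  →  {$0:0, $1:12, $2:2, $3:3, $4:3}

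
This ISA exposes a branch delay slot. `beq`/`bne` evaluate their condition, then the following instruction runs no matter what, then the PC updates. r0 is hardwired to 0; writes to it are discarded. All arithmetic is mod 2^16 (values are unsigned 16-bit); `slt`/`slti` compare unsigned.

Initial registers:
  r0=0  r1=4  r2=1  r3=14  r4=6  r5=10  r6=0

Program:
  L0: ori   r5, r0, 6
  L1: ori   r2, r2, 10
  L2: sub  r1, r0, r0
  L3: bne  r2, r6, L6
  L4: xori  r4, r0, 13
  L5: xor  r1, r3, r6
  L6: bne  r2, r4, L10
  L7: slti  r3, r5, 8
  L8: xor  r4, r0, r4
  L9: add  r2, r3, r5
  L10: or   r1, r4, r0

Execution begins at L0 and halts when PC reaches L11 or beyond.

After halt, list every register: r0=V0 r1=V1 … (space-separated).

r0=0 r1=13 r2=11 r3=1 r4=13 r5=6 r6=0

#0 ori   r5, r0, 6 ; 0/4/1/14/6/6/0
#1 ori   r2, r2, 10 ; 0/4/11/14/6/6/0
#2 sub  r1, r0, r0 ; 0/0/11/14/6/6/0
#3 bne  r2, r6, L6 ; 0/0/11/14/6/6/0 ; →target
#4 xori  r4, r0, 13 ; 0/0/11/14/13/6/0
#6 bne  r2, r4, L10 ; 0/0/11/14/13/6/0 ; →target
#7 slti  r3, r5, 8 ; 0/0/11/1/13/6/0
#10 or   r1, r4, r0 ; 0/13/11/1/13/6/0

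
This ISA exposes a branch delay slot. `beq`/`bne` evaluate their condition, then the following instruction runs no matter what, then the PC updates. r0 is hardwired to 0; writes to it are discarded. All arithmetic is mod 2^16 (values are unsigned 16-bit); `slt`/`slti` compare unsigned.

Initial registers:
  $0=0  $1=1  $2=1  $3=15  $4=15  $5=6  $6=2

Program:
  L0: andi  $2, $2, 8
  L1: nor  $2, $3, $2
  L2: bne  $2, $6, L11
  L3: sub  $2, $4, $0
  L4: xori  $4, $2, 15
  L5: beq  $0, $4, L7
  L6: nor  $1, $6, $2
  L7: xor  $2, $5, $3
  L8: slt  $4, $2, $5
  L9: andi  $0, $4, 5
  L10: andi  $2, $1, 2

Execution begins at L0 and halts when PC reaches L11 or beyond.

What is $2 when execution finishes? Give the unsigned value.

[0] andi  $2, $2, 8  →  {$0:0, $1:1, $2:0, $3:15, $4:15, $5:6, $6:2}
[1] nor  $2, $3, $2  →  {$0:0, $1:1, $2:65520, $3:15, $4:15, $5:6, $6:2}
[2] bne  $2, $6, L11  →  {$0:0, $1:1, $2:65520, $3:15, $4:15, $5:6, $6:2}  ⟨branch taken⟩
[3] sub  $2, $4, $0  →  {$0:0, $1:1, $2:15, $3:15, $4:15, $5:6, $6:2}

15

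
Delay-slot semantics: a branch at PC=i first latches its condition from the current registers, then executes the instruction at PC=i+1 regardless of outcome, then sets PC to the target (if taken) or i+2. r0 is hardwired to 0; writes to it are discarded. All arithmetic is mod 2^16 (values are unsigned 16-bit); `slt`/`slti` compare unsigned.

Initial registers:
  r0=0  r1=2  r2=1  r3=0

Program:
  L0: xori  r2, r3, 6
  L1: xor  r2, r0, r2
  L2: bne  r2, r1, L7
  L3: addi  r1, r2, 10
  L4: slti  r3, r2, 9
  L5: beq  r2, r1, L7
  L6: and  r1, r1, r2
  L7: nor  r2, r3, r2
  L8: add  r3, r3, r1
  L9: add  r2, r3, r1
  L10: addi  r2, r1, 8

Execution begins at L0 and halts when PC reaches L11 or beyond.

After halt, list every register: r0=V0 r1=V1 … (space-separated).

r0=0 r1=16 r2=24 r3=16

[0] xori  r2, r3, 6  →  {r0:0, r1:2, r2:6, r3:0}
[1] xor  r2, r0, r2  →  {r0:0, r1:2, r2:6, r3:0}
[2] bne  r2, r1, L7  →  {r0:0, r1:2, r2:6, r3:0}  ⟨branch taken⟩
[3] addi  r1, r2, 10  →  {r0:0, r1:16, r2:6, r3:0}
[7] nor  r2, r3, r2  →  {r0:0, r1:16, r2:65529, r3:0}
[8] add  r3, r3, r1  →  {r0:0, r1:16, r2:65529, r3:16}
[9] add  r2, r3, r1  →  {r0:0, r1:16, r2:32, r3:16}
[10] addi  r2, r1, 8  →  {r0:0, r1:16, r2:24, r3:16}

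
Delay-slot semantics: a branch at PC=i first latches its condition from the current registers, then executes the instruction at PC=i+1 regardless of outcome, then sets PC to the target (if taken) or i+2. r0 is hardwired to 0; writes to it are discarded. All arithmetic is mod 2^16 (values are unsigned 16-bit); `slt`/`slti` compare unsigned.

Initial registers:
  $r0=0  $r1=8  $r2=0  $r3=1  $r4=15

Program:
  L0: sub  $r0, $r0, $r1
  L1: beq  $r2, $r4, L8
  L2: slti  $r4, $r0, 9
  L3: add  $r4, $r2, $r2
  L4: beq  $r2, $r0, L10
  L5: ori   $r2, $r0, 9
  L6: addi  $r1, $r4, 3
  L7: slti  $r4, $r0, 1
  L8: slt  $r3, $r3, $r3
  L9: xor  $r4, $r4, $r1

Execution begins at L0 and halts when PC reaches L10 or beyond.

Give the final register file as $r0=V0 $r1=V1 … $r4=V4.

  step pc=0: sub  $r0, $r0, $r1  regs=(0,8,0,1,15)
  step pc=1: beq  $r2, $r4, L8  cond=F  regs=(0,8,0,1,15)
  step pc=2: slti  $r4, $r0, 9  regs=(0,8,0,1,1)
  step pc=3: add  $r4, $r2, $r2  regs=(0,8,0,1,0)
  step pc=4: beq  $r2, $r0, L10  cond=T  regs=(0,8,0,1,0)
  step pc=5: ori   $r2, $r0, 9  regs=(0,8,9,1,0)

$r0=0 $r1=8 $r2=9 $r3=1 $r4=0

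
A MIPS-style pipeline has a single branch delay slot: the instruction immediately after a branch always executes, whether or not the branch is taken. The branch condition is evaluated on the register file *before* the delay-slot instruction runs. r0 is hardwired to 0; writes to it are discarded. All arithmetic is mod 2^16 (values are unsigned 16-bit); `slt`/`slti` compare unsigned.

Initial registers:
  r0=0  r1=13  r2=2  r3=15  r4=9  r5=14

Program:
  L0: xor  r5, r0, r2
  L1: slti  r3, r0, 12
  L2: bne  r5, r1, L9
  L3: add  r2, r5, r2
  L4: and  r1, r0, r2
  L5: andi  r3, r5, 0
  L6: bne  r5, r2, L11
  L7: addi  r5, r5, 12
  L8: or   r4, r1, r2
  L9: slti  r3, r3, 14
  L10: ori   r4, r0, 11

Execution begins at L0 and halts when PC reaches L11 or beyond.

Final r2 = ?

4

#0 xor  r5, r0, r2 ; 0/13/2/15/9/2
#1 slti  r3, r0, 12 ; 0/13/2/1/9/2
#2 bne  r5, r1, L9 ; 0/13/2/1/9/2 ; →target
#3 add  r2, r5, r2 ; 0/13/4/1/9/2
#9 slti  r3, r3, 14 ; 0/13/4/1/9/2
#10 ori   r4, r0, 11 ; 0/13/4/1/11/2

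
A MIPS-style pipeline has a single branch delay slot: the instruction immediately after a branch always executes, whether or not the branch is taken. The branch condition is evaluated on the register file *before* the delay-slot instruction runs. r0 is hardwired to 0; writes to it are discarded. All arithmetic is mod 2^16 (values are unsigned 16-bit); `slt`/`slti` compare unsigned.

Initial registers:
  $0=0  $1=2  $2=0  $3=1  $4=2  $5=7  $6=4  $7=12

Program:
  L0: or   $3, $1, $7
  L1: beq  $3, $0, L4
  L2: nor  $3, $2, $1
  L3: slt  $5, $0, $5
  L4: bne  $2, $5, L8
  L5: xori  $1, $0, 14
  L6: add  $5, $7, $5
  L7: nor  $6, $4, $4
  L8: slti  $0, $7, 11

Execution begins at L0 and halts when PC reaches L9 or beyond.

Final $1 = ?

14

PC=0  or   $3, $1, $7        | $0=0 $1=2 $2=0 $3=14 $4=2 $5=7 $6=4 $7=12
PC=1  beq  $3, $0, L4        | $0=0 $1=2 $2=0 $3=14 $4=2 $5=7 $6=4 $7=12  [not taken]
PC=2  nor  $3, $2, $1        | $0=0 $1=2 $2=0 $3=65533 $4=2 $5=7 $6=4 $7=12
PC=3  slt  $5, $0, $5        | $0=0 $1=2 $2=0 $3=65533 $4=2 $5=1 $6=4 $7=12
PC=4  bne  $2, $5, L8        | $0=0 $1=2 $2=0 $3=65533 $4=2 $5=1 $6=4 $7=12  [TAKEN]
PC=5  xori  $1, $0, 14       | $0=0 $1=14 $2=0 $3=65533 $4=2 $5=1 $6=4 $7=12
PC=8  slti  $0, $7, 11       | $0=0 $1=14 $2=0 $3=65533 $4=2 $5=1 $6=4 $7=12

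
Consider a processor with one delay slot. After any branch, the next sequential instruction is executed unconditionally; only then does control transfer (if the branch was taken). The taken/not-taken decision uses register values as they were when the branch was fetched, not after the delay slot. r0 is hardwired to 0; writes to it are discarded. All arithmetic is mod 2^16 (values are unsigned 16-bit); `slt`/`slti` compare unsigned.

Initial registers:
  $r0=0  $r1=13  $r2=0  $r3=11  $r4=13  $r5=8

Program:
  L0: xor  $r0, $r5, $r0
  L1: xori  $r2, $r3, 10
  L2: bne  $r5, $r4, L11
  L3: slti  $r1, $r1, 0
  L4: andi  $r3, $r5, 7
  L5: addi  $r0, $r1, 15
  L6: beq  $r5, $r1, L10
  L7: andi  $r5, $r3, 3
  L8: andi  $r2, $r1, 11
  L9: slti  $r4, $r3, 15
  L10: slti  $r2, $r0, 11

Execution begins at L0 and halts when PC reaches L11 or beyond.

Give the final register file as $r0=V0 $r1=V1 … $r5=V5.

$r0=0 $r1=0 $r2=1 $r3=11 $r4=13 $r5=8

  step pc=0: xor  $r0, $r5, $r0  regs=(0,13,0,11,13,8)
  step pc=1: xori  $r2, $r3, 10  regs=(0,13,1,11,13,8)
  step pc=2: bne  $r5, $r4, L11  cond=T  regs=(0,13,1,11,13,8)
  step pc=3: slti  $r1, $r1, 0  regs=(0,0,1,11,13,8)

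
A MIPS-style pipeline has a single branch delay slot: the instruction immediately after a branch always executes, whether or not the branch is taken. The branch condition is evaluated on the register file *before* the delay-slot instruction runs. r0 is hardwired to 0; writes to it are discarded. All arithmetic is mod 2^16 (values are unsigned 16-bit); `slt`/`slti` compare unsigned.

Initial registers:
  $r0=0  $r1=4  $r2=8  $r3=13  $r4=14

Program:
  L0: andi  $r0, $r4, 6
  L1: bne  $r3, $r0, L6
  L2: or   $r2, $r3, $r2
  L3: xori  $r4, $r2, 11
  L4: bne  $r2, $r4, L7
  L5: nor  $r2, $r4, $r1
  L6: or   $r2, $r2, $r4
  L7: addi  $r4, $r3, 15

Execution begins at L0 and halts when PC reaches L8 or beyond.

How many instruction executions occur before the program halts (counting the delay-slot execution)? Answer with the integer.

#0 andi  $r0, $r4, 6 ; 0/4/8/13/14
#1 bne  $r3, $r0, L6 ; 0/4/8/13/14 ; →target
#2 or   $r2, $r3, $r2 ; 0/4/13/13/14
#6 or   $r2, $r2, $r4 ; 0/4/15/13/14
#7 addi  $r4, $r3, 15 ; 0/4/15/13/28

5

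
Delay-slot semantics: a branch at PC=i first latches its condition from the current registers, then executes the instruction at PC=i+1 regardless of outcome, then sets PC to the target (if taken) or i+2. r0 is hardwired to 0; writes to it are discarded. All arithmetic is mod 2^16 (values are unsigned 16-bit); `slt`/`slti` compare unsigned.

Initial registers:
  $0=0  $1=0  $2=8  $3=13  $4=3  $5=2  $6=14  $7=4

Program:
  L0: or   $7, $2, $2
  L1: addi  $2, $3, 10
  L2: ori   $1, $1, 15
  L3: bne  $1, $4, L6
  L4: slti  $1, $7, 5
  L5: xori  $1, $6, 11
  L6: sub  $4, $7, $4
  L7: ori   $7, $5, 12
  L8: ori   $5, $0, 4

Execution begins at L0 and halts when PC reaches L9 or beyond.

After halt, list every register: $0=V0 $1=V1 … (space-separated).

[0] or   $7, $2, $2  →  {$0:0, $1:0, $2:8, $3:13, $4:3, $5:2, $6:14, $7:8}
[1] addi  $2, $3, 10  →  {$0:0, $1:0, $2:23, $3:13, $4:3, $5:2, $6:14, $7:8}
[2] ori   $1, $1, 15  →  {$0:0, $1:15, $2:23, $3:13, $4:3, $5:2, $6:14, $7:8}
[3] bne  $1, $4, L6  →  {$0:0, $1:15, $2:23, $3:13, $4:3, $5:2, $6:14, $7:8}  ⟨branch taken⟩
[4] slti  $1, $7, 5  →  {$0:0, $1:0, $2:23, $3:13, $4:3, $5:2, $6:14, $7:8}
[6] sub  $4, $7, $4  →  {$0:0, $1:0, $2:23, $3:13, $4:5, $5:2, $6:14, $7:8}
[7] ori   $7, $5, 12  →  {$0:0, $1:0, $2:23, $3:13, $4:5, $5:2, $6:14, $7:14}
[8] ori   $5, $0, 4  →  {$0:0, $1:0, $2:23, $3:13, $4:5, $5:4, $6:14, $7:14}

$0=0 $1=0 $2=23 $3=13 $4=5 $5=4 $6=14 $7=14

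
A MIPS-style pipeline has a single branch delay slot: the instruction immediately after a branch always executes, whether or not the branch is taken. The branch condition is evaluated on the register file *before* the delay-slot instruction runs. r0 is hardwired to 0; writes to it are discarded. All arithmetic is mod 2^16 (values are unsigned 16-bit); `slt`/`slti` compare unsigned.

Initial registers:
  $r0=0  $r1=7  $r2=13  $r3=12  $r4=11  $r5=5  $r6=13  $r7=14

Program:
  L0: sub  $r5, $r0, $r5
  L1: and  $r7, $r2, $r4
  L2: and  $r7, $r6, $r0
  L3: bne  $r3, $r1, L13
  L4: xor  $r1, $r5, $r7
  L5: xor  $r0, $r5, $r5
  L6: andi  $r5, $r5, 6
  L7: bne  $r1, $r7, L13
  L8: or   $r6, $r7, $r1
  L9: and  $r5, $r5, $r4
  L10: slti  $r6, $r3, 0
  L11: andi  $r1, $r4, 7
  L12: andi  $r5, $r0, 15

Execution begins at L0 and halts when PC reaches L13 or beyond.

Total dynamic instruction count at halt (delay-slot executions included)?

  step pc=0: sub  $r5, $r0, $r5  regs=(0,7,13,12,11,65531,13,14)
  step pc=1: and  $r7, $r2, $r4  regs=(0,7,13,12,11,65531,13,9)
  step pc=2: and  $r7, $r6, $r0  regs=(0,7,13,12,11,65531,13,0)
  step pc=3: bne  $r3, $r1, L13  cond=T  regs=(0,7,13,12,11,65531,13,0)
  step pc=4: xor  $r1, $r5, $r7  regs=(0,65531,13,12,11,65531,13,0)

5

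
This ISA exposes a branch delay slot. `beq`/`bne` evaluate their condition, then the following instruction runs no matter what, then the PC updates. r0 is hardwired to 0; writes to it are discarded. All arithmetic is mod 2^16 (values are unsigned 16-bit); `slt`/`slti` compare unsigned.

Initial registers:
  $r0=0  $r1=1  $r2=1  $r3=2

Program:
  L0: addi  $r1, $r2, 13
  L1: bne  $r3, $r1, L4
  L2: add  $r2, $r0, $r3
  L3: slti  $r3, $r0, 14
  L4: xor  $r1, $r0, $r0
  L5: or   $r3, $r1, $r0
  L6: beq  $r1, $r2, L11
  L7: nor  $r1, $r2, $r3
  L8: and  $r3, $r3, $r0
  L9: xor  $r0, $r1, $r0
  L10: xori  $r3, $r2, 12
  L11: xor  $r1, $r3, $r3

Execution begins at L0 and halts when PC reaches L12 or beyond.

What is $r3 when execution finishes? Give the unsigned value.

14

#0 addi  $r1, $r2, 13 ; 0/14/1/2
#1 bne  $r3, $r1, L4 ; 0/14/1/2 ; →target
#2 add  $r2, $r0, $r3 ; 0/14/2/2
#4 xor  $r1, $r0, $r0 ; 0/0/2/2
#5 or   $r3, $r1, $r0 ; 0/0/2/0
#6 beq  $r1, $r2, L11 ; 0/0/2/0 ; →fallthru
#7 nor  $r1, $r2, $r3 ; 0/65533/2/0
#8 and  $r3, $r3, $r0 ; 0/65533/2/0
#9 xor  $r0, $r1, $r0 ; 0/65533/2/0
#10 xori  $r3, $r2, 12 ; 0/65533/2/14
#11 xor  $r1, $r3, $r3 ; 0/0/2/14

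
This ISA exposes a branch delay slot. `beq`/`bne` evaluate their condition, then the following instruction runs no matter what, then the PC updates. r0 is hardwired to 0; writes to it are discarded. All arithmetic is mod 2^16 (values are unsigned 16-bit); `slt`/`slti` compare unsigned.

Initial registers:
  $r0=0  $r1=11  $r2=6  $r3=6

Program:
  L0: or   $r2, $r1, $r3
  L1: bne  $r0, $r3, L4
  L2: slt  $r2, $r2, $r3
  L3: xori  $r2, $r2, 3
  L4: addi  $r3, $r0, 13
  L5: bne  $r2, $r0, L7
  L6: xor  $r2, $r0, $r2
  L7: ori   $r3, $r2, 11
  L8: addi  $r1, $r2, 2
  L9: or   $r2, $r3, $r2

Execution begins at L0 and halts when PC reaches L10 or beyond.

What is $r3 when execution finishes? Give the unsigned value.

  step pc=0: or   $r2, $r1, $r3  regs=(0,11,15,6)
  step pc=1: bne  $r0, $r3, L4  cond=T  regs=(0,11,15,6)
  step pc=2: slt  $r2, $r2, $r3  regs=(0,11,0,6)
  step pc=4: addi  $r3, $r0, 13  regs=(0,11,0,13)
  step pc=5: bne  $r2, $r0, L7  cond=F  regs=(0,11,0,13)
  step pc=6: xor  $r2, $r0, $r2  regs=(0,11,0,13)
  step pc=7: ori   $r3, $r2, 11  regs=(0,11,0,11)
  step pc=8: addi  $r1, $r2, 2  regs=(0,2,0,11)
  step pc=9: or   $r2, $r3, $r2  regs=(0,2,11,11)

11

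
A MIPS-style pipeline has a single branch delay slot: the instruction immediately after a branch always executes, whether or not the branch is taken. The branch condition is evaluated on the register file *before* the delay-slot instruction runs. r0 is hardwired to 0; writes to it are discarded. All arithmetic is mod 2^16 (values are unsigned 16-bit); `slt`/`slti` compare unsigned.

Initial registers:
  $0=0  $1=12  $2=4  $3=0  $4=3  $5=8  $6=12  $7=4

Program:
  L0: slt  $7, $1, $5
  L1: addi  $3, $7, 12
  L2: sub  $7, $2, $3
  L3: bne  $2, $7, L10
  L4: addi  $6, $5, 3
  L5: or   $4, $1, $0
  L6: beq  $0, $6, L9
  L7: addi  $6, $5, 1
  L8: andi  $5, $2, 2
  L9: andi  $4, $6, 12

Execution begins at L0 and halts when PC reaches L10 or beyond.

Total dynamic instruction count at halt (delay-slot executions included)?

[0] slt  $7, $1, $5  →  {$0:0, $1:12, $2:4, $3:0, $4:3, $5:8, $6:12, $7:0}
[1] addi  $3, $7, 12  →  {$0:0, $1:12, $2:4, $3:12, $4:3, $5:8, $6:12, $7:0}
[2] sub  $7, $2, $3  →  {$0:0, $1:12, $2:4, $3:12, $4:3, $5:8, $6:12, $7:65528}
[3] bne  $2, $7, L10  →  {$0:0, $1:12, $2:4, $3:12, $4:3, $5:8, $6:12, $7:65528}  ⟨branch taken⟩
[4] addi  $6, $5, 3  →  {$0:0, $1:12, $2:4, $3:12, $4:3, $5:8, $6:11, $7:65528}

5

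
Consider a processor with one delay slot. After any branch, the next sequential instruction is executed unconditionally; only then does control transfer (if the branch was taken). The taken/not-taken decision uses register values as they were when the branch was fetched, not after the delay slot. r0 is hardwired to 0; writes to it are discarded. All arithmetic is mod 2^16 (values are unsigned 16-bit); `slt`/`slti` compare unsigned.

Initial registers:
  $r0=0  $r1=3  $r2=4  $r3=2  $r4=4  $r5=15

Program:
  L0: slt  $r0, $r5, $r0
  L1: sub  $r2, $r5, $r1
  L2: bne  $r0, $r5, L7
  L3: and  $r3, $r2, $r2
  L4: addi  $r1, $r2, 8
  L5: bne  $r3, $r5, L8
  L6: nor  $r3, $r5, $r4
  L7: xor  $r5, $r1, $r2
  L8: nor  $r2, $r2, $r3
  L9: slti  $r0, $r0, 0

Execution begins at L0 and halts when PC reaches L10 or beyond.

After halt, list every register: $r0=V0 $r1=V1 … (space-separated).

$r0=0 $r1=3 $r2=65523 $r3=12 $r4=4 $r5=15

#0 slt  $r0, $r5, $r0 ; 0/3/4/2/4/15
#1 sub  $r2, $r5, $r1 ; 0/3/12/2/4/15
#2 bne  $r0, $r5, L7 ; 0/3/12/2/4/15 ; →target
#3 and  $r3, $r2, $r2 ; 0/3/12/12/4/15
#7 xor  $r5, $r1, $r2 ; 0/3/12/12/4/15
#8 nor  $r2, $r2, $r3 ; 0/3/65523/12/4/15
#9 slti  $r0, $r0, 0 ; 0/3/65523/12/4/15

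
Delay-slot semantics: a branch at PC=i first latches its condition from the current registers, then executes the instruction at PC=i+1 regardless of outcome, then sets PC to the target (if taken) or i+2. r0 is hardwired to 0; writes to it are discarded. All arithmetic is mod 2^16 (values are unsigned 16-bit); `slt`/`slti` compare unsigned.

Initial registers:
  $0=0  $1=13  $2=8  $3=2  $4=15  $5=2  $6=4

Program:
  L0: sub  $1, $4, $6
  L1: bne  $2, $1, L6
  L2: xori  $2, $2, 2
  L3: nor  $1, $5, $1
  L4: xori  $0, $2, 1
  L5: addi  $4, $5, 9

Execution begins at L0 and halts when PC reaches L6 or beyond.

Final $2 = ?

10

[0] sub  $1, $4, $6  →  {$0:0, $1:11, $2:8, $3:2, $4:15, $5:2, $6:4}
[1] bne  $2, $1, L6  →  {$0:0, $1:11, $2:8, $3:2, $4:15, $5:2, $6:4}  ⟨branch taken⟩
[2] xori  $2, $2, 2  →  {$0:0, $1:11, $2:10, $3:2, $4:15, $5:2, $6:4}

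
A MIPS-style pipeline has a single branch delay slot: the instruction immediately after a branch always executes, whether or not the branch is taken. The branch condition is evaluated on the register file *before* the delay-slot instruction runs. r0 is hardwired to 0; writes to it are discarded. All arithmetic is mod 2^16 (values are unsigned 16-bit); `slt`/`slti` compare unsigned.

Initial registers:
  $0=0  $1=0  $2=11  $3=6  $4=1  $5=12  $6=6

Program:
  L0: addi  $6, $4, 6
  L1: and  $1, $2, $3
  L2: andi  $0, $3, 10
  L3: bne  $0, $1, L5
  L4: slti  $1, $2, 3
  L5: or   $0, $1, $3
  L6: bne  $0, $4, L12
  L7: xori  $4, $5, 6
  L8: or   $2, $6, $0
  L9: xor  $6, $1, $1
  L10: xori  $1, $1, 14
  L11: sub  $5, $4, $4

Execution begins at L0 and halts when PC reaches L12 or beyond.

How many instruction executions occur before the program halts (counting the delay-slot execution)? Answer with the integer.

8

  step pc=0: addi  $6, $4, 6  regs=(0,0,11,6,1,12,7)
  step pc=1: and  $1, $2, $3  regs=(0,2,11,6,1,12,7)
  step pc=2: andi  $0, $3, 10  regs=(0,2,11,6,1,12,7)
  step pc=3: bne  $0, $1, L5  cond=T  regs=(0,2,11,6,1,12,7)
  step pc=4: slti  $1, $2, 3  regs=(0,0,11,6,1,12,7)
  step pc=5: or   $0, $1, $3  regs=(0,0,11,6,1,12,7)
  step pc=6: bne  $0, $4, L12  cond=T  regs=(0,0,11,6,1,12,7)
  step pc=7: xori  $4, $5, 6  regs=(0,0,11,6,10,12,7)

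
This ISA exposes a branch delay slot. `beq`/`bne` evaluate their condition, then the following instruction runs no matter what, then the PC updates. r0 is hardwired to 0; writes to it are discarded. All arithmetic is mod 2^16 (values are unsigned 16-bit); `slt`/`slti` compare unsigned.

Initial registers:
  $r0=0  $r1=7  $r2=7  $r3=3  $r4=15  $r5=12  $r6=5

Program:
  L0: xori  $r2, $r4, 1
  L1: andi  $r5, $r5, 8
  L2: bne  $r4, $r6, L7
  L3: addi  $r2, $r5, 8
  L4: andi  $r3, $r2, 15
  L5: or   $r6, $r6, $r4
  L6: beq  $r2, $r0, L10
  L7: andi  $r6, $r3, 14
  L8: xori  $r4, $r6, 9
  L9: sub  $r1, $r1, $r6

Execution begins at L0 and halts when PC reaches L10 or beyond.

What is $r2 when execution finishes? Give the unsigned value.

#0 xori  $r2, $r4, 1 ; 0/7/14/3/15/12/5
#1 andi  $r5, $r5, 8 ; 0/7/14/3/15/8/5
#2 bne  $r4, $r6, L7 ; 0/7/14/3/15/8/5 ; →target
#3 addi  $r2, $r5, 8 ; 0/7/16/3/15/8/5
#7 andi  $r6, $r3, 14 ; 0/7/16/3/15/8/2
#8 xori  $r4, $r6, 9 ; 0/7/16/3/11/8/2
#9 sub  $r1, $r1, $r6 ; 0/5/16/3/11/8/2

16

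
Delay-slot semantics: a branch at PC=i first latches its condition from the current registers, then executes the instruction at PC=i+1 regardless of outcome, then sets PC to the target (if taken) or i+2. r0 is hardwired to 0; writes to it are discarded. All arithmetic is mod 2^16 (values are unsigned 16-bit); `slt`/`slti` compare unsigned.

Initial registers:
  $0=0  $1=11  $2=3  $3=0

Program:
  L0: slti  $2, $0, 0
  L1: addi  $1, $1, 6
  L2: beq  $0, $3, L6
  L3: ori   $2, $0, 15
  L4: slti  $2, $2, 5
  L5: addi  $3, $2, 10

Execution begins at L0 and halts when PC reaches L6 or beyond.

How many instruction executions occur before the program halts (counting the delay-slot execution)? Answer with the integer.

4

PC=0  slti  $2, $0, 0        | $0=0 $1=11 $2=0 $3=0
PC=1  addi  $1, $1, 6        | $0=0 $1=17 $2=0 $3=0
PC=2  beq  $0, $3, L6        | $0=0 $1=17 $2=0 $3=0  [TAKEN]
PC=3  ori   $2, $0, 15       | $0=0 $1=17 $2=15 $3=0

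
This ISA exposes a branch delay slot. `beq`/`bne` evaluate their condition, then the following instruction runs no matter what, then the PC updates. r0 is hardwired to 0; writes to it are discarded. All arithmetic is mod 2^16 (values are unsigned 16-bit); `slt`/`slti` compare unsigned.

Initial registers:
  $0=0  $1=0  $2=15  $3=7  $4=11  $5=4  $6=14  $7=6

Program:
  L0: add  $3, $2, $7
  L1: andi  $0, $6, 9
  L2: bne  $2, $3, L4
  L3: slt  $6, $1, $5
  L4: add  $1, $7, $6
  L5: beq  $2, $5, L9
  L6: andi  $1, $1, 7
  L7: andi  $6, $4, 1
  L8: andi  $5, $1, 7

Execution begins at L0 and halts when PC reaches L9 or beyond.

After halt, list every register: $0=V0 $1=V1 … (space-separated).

$0=0 $1=7 $2=15 $3=21 $4=11 $5=7 $6=1 $7=6

  step pc=0: add  $3, $2, $7  regs=(0,0,15,21,11,4,14,6)
  step pc=1: andi  $0, $6, 9  regs=(0,0,15,21,11,4,14,6)
  step pc=2: bne  $2, $3, L4  cond=T  regs=(0,0,15,21,11,4,14,6)
  step pc=3: slt  $6, $1, $5  regs=(0,0,15,21,11,4,1,6)
  step pc=4: add  $1, $7, $6  regs=(0,7,15,21,11,4,1,6)
  step pc=5: beq  $2, $5, L9  cond=F  regs=(0,7,15,21,11,4,1,6)
  step pc=6: andi  $1, $1, 7  regs=(0,7,15,21,11,4,1,6)
  step pc=7: andi  $6, $4, 1  regs=(0,7,15,21,11,4,1,6)
  step pc=8: andi  $5, $1, 7  regs=(0,7,15,21,11,7,1,6)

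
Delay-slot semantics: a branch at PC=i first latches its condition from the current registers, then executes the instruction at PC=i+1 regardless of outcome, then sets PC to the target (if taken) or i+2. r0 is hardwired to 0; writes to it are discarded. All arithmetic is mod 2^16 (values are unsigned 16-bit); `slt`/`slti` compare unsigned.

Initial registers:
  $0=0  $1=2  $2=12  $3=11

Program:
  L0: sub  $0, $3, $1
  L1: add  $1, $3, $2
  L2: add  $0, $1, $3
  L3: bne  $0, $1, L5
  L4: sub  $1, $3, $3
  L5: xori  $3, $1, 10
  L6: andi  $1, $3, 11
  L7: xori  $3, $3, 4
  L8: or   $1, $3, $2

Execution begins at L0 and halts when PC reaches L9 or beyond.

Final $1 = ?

14

#0 sub  $0, $3, $1 ; 0/2/12/11
#1 add  $1, $3, $2 ; 0/23/12/11
#2 add  $0, $1, $3 ; 0/23/12/11
#3 bne  $0, $1, L5 ; 0/23/12/11 ; →target
#4 sub  $1, $3, $3 ; 0/0/12/11
#5 xori  $3, $1, 10 ; 0/0/12/10
#6 andi  $1, $3, 11 ; 0/10/12/10
#7 xori  $3, $3, 4 ; 0/10/12/14
#8 or   $1, $3, $2 ; 0/14/12/14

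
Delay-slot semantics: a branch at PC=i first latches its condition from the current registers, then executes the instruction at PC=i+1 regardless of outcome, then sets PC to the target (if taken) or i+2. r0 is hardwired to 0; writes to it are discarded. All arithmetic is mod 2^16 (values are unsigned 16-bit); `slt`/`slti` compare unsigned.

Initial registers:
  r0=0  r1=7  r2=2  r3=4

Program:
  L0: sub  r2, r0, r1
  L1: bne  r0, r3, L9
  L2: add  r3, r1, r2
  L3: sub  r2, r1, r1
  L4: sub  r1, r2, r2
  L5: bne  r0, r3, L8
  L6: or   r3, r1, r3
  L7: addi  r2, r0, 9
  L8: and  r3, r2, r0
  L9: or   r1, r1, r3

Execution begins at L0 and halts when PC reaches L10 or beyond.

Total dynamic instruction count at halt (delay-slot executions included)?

4

  step pc=0: sub  r2, r0, r1  regs=(0,7,65529,4)
  step pc=1: bne  r0, r3, L9  cond=T  regs=(0,7,65529,4)
  step pc=2: add  r3, r1, r2  regs=(0,7,65529,0)
  step pc=9: or   r1, r1, r3  regs=(0,7,65529,0)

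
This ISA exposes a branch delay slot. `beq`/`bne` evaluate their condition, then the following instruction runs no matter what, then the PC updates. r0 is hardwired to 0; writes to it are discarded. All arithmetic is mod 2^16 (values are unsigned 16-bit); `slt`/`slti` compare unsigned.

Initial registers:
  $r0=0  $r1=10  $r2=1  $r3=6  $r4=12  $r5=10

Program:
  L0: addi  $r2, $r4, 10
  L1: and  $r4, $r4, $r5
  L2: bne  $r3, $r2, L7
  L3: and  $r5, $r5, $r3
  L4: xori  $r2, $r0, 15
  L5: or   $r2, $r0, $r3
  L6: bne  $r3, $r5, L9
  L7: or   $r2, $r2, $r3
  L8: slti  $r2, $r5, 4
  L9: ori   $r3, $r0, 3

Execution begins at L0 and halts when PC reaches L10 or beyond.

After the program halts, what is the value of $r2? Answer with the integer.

  step pc=0: addi  $r2, $r4, 10  regs=(0,10,22,6,12,10)
  step pc=1: and  $r4, $r4, $r5  regs=(0,10,22,6,8,10)
  step pc=2: bne  $r3, $r2, L7  cond=T  regs=(0,10,22,6,8,10)
  step pc=3: and  $r5, $r5, $r3  regs=(0,10,22,6,8,2)
  step pc=7: or   $r2, $r2, $r3  regs=(0,10,22,6,8,2)
  step pc=8: slti  $r2, $r5, 4  regs=(0,10,1,6,8,2)
  step pc=9: ori   $r3, $r0, 3  regs=(0,10,1,3,8,2)

1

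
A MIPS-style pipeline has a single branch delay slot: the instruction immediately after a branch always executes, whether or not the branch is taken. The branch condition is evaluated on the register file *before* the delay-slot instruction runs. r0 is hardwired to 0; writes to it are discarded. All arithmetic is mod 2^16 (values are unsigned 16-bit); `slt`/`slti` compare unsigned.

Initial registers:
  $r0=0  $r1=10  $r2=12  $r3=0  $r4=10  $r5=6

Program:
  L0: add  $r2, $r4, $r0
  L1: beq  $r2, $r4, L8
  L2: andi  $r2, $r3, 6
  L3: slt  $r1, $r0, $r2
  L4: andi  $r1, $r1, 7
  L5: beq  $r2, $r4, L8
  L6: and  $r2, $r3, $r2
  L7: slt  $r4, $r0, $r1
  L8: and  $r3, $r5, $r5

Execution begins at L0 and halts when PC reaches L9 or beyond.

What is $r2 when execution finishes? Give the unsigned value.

0

[0] add  $r2, $r4, $r0  →  {$r0:0, $r1:10, $r2:10, $r3:0, $r4:10, $r5:6}
[1] beq  $r2, $r4, L8  →  {$r0:0, $r1:10, $r2:10, $r3:0, $r4:10, $r5:6}  ⟨branch taken⟩
[2] andi  $r2, $r3, 6  →  {$r0:0, $r1:10, $r2:0, $r3:0, $r4:10, $r5:6}
[8] and  $r3, $r5, $r5  →  {$r0:0, $r1:10, $r2:0, $r3:6, $r4:10, $r5:6}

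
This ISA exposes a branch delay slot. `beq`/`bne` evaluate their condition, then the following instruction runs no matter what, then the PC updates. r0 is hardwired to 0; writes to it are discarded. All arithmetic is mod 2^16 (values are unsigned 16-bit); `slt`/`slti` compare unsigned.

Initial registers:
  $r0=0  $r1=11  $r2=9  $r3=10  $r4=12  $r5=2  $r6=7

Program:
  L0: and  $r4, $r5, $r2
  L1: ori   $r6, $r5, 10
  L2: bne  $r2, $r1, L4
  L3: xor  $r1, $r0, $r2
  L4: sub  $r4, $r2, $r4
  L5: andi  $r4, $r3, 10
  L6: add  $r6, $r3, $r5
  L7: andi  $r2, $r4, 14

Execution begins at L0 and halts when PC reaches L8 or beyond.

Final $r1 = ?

#0 and  $r4, $r5, $r2 ; 0/11/9/10/0/2/7
#1 ori   $r6, $r5, 10 ; 0/11/9/10/0/2/10
#2 bne  $r2, $r1, L4 ; 0/11/9/10/0/2/10 ; →target
#3 xor  $r1, $r0, $r2 ; 0/9/9/10/0/2/10
#4 sub  $r4, $r2, $r4 ; 0/9/9/10/9/2/10
#5 andi  $r4, $r3, 10 ; 0/9/9/10/10/2/10
#6 add  $r6, $r3, $r5 ; 0/9/9/10/10/2/12
#7 andi  $r2, $r4, 14 ; 0/9/10/10/10/2/12

9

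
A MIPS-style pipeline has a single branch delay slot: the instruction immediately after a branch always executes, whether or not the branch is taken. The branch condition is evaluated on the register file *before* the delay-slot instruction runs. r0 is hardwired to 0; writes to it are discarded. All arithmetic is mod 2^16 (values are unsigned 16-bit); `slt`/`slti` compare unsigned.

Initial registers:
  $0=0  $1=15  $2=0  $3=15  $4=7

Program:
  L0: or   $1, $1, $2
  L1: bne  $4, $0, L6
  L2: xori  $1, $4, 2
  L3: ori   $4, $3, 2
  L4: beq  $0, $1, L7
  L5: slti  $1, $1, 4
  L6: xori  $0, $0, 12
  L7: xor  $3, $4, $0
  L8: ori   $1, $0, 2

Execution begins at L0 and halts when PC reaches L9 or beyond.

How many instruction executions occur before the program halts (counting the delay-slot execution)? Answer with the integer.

[0] or   $1, $1, $2  →  {$0:0, $1:15, $2:0, $3:15, $4:7}
[1] bne  $4, $0, L6  →  {$0:0, $1:15, $2:0, $3:15, $4:7}  ⟨branch taken⟩
[2] xori  $1, $4, 2  →  {$0:0, $1:5, $2:0, $3:15, $4:7}
[6] xori  $0, $0, 12  →  {$0:0, $1:5, $2:0, $3:15, $4:7}
[7] xor  $3, $4, $0  →  {$0:0, $1:5, $2:0, $3:7, $4:7}
[8] ori   $1, $0, 2  →  {$0:0, $1:2, $2:0, $3:7, $4:7}

6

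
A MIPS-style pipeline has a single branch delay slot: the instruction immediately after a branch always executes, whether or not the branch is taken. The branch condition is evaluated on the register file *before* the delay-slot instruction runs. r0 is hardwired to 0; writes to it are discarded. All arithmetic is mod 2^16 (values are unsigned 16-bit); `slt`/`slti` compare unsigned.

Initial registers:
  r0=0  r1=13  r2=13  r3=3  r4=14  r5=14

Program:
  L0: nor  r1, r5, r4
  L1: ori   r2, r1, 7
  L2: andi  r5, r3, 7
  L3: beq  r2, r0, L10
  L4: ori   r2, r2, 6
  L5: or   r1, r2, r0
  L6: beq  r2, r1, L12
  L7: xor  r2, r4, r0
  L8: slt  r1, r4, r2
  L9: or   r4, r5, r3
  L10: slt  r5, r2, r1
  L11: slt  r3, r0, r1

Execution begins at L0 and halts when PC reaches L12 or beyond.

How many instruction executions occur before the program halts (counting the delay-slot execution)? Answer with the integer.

#0 nor  r1, r5, r4 ; 0/65521/13/3/14/14
#1 ori   r2, r1, 7 ; 0/65521/65527/3/14/14
#2 andi  r5, r3, 7 ; 0/65521/65527/3/14/3
#3 beq  r2, r0, L10 ; 0/65521/65527/3/14/3 ; →fallthru
#4 ori   r2, r2, 6 ; 0/65521/65527/3/14/3
#5 or   r1, r2, r0 ; 0/65527/65527/3/14/3
#6 beq  r2, r1, L12 ; 0/65527/65527/3/14/3 ; →target
#7 xor  r2, r4, r0 ; 0/65527/14/3/14/3

8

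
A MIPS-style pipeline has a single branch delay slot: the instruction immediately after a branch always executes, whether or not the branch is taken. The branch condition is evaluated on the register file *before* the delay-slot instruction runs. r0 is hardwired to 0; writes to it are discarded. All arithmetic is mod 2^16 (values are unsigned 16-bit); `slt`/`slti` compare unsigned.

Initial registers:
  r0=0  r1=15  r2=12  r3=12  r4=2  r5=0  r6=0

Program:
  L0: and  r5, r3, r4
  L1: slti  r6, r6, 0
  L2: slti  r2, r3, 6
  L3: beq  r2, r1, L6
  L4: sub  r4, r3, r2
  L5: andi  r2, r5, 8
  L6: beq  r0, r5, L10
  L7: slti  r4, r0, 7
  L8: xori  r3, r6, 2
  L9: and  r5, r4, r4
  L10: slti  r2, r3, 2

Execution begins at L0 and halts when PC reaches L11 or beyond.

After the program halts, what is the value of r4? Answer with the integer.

1

[0] and  r5, r3, r4  →  {r0:0, r1:15, r2:12, r3:12, r4:2, r5:0, r6:0}
[1] slti  r6, r6, 0  →  {r0:0, r1:15, r2:12, r3:12, r4:2, r5:0, r6:0}
[2] slti  r2, r3, 6  →  {r0:0, r1:15, r2:0, r3:12, r4:2, r5:0, r6:0}
[3] beq  r2, r1, L6  →  {r0:0, r1:15, r2:0, r3:12, r4:2, r5:0, r6:0}  ⟨branch fallthrough⟩
[4] sub  r4, r3, r2  →  {r0:0, r1:15, r2:0, r3:12, r4:12, r5:0, r6:0}
[5] andi  r2, r5, 8  →  {r0:0, r1:15, r2:0, r3:12, r4:12, r5:0, r6:0}
[6] beq  r0, r5, L10  →  {r0:0, r1:15, r2:0, r3:12, r4:12, r5:0, r6:0}  ⟨branch taken⟩
[7] slti  r4, r0, 7  →  {r0:0, r1:15, r2:0, r3:12, r4:1, r5:0, r6:0}
[10] slti  r2, r3, 2  →  {r0:0, r1:15, r2:0, r3:12, r4:1, r5:0, r6:0}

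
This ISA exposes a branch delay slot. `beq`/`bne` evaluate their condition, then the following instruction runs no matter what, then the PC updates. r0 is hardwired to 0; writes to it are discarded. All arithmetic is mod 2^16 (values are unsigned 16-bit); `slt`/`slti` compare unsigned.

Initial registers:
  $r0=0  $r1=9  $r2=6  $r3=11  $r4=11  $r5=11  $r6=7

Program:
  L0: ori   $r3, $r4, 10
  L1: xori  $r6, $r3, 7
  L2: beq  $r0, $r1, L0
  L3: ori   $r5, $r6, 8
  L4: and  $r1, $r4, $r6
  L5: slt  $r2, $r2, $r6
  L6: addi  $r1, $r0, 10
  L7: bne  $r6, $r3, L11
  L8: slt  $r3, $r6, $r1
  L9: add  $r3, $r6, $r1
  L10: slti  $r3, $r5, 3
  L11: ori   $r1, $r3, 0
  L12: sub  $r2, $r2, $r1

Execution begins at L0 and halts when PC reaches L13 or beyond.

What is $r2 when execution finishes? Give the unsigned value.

  step pc=0: ori   $r3, $r4, 10  regs=(0,9,6,11,11,11,7)
  step pc=1: xori  $r6, $r3, 7  regs=(0,9,6,11,11,11,12)
  step pc=2: beq  $r0, $r1, L0  cond=F  regs=(0,9,6,11,11,11,12)
  step pc=3: ori   $r5, $r6, 8  regs=(0,9,6,11,11,12,12)
  step pc=4: and  $r1, $r4, $r6  regs=(0,8,6,11,11,12,12)
  step pc=5: slt  $r2, $r2, $r6  regs=(0,8,1,11,11,12,12)
  step pc=6: addi  $r1, $r0, 10  regs=(0,10,1,11,11,12,12)
  step pc=7: bne  $r6, $r3, L11  cond=T  regs=(0,10,1,11,11,12,12)
  step pc=8: slt  $r3, $r6, $r1  regs=(0,10,1,0,11,12,12)
  step pc=11: ori   $r1, $r3, 0  regs=(0,0,1,0,11,12,12)
  step pc=12: sub  $r2, $r2, $r1  regs=(0,0,1,0,11,12,12)

1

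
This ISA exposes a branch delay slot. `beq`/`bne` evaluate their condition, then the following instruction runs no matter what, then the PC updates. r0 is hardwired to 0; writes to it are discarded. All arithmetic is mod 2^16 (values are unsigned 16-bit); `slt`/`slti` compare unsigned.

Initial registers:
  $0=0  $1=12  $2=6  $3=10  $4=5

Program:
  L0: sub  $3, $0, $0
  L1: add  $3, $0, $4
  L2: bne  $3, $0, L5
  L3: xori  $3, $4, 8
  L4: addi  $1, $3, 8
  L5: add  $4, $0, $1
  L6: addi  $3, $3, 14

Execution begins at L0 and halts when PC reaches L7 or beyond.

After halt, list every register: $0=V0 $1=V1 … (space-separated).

$0=0 $1=12 $2=6 $3=27 $4=12

[0] sub  $3, $0, $0  →  {$0:0, $1:12, $2:6, $3:0, $4:5}
[1] add  $3, $0, $4  →  {$0:0, $1:12, $2:6, $3:5, $4:5}
[2] bne  $3, $0, L5  →  {$0:0, $1:12, $2:6, $3:5, $4:5}  ⟨branch taken⟩
[3] xori  $3, $4, 8  →  {$0:0, $1:12, $2:6, $3:13, $4:5}
[5] add  $4, $0, $1  →  {$0:0, $1:12, $2:6, $3:13, $4:12}
[6] addi  $3, $3, 14  →  {$0:0, $1:12, $2:6, $3:27, $4:12}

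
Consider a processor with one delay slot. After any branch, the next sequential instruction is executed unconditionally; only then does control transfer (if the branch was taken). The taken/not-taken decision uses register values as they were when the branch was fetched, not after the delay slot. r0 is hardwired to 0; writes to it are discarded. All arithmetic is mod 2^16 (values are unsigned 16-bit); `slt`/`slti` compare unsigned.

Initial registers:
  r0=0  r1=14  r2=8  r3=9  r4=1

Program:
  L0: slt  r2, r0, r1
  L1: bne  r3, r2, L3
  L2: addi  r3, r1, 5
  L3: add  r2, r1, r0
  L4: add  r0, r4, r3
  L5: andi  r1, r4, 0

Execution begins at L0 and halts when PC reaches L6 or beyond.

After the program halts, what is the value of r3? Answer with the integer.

19

#0 slt  r2, r0, r1 ; 0/14/1/9/1
#1 bne  r3, r2, L3 ; 0/14/1/9/1 ; →target
#2 addi  r3, r1, 5 ; 0/14/1/19/1
#3 add  r2, r1, r0 ; 0/14/14/19/1
#4 add  r0, r4, r3 ; 0/14/14/19/1
#5 andi  r1, r4, 0 ; 0/0/14/19/1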